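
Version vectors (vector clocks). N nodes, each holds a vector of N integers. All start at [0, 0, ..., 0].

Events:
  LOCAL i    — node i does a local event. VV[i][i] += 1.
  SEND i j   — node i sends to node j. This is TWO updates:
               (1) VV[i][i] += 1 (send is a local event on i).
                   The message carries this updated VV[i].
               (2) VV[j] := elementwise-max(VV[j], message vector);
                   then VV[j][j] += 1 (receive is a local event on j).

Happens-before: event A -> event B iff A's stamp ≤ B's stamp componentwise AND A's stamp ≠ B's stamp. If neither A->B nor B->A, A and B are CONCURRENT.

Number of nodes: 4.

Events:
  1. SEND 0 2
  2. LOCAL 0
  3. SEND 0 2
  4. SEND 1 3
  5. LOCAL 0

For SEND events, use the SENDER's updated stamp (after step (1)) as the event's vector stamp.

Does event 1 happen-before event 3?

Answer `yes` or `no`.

Initial: VV[0]=[0, 0, 0, 0]
Initial: VV[1]=[0, 0, 0, 0]
Initial: VV[2]=[0, 0, 0, 0]
Initial: VV[3]=[0, 0, 0, 0]
Event 1: SEND 0->2: VV[0][0]++ -> VV[0]=[1, 0, 0, 0], msg_vec=[1, 0, 0, 0]; VV[2]=max(VV[2],msg_vec) then VV[2][2]++ -> VV[2]=[1, 0, 1, 0]
Event 2: LOCAL 0: VV[0][0]++ -> VV[0]=[2, 0, 0, 0]
Event 3: SEND 0->2: VV[0][0]++ -> VV[0]=[3, 0, 0, 0], msg_vec=[3, 0, 0, 0]; VV[2]=max(VV[2],msg_vec) then VV[2][2]++ -> VV[2]=[3, 0, 2, 0]
Event 4: SEND 1->3: VV[1][1]++ -> VV[1]=[0, 1, 0, 0], msg_vec=[0, 1, 0, 0]; VV[3]=max(VV[3],msg_vec) then VV[3][3]++ -> VV[3]=[0, 1, 0, 1]
Event 5: LOCAL 0: VV[0][0]++ -> VV[0]=[4, 0, 0, 0]
Event 1 stamp: [1, 0, 0, 0]
Event 3 stamp: [3, 0, 0, 0]
[1, 0, 0, 0] <= [3, 0, 0, 0]? True. Equal? False. Happens-before: True

Answer: yes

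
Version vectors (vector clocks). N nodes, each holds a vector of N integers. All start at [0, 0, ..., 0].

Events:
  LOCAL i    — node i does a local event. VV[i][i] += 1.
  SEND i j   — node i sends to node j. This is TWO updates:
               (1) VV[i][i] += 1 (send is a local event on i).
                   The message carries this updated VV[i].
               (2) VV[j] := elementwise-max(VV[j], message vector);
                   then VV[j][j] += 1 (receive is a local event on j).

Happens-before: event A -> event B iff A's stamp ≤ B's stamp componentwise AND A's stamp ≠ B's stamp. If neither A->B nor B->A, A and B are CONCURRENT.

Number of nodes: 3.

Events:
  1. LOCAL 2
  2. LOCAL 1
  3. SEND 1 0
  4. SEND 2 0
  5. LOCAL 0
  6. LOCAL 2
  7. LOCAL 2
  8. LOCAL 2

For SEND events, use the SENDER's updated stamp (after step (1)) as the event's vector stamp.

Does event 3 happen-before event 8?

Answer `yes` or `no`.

Answer: no

Derivation:
Initial: VV[0]=[0, 0, 0]
Initial: VV[1]=[0, 0, 0]
Initial: VV[2]=[0, 0, 0]
Event 1: LOCAL 2: VV[2][2]++ -> VV[2]=[0, 0, 1]
Event 2: LOCAL 1: VV[1][1]++ -> VV[1]=[0, 1, 0]
Event 3: SEND 1->0: VV[1][1]++ -> VV[1]=[0, 2, 0], msg_vec=[0, 2, 0]; VV[0]=max(VV[0],msg_vec) then VV[0][0]++ -> VV[0]=[1, 2, 0]
Event 4: SEND 2->0: VV[2][2]++ -> VV[2]=[0, 0, 2], msg_vec=[0, 0, 2]; VV[0]=max(VV[0],msg_vec) then VV[0][0]++ -> VV[0]=[2, 2, 2]
Event 5: LOCAL 0: VV[0][0]++ -> VV[0]=[3, 2, 2]
Event 6: LOCAL 2: VV[2][2]++ -> VV[2]=[0, 0, 3]
Event 7: LOCAL 2: VV[2][2]++ -> VV[2]=[0, 0, 4]
Event 8: LOCAL 2: VV[2][2]++ -> VV[2]=[0, 0, 5]
Event 3 stamp: [0, 2, 0]
Event 8 stamp: [0, 0, 5]
[0, 2, 0] <= [0, 0, 5]? False. Equal? False. Happens-before: False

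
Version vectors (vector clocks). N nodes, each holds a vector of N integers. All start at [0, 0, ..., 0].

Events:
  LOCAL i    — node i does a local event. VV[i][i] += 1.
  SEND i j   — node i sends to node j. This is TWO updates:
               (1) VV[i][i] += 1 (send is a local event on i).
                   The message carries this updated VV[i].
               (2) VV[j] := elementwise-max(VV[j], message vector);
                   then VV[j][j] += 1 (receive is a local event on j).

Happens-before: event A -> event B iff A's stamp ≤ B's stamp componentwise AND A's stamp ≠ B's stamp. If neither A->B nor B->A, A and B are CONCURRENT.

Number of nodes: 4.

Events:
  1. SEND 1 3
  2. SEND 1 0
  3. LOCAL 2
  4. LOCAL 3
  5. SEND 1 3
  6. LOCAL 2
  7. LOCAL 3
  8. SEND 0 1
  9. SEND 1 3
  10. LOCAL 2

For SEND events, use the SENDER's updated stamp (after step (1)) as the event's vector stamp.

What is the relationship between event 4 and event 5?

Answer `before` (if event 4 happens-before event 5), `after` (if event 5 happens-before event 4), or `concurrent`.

Initial: VV[0]=[0, 0, 0, 0]
Initial: VV[1]=[0, 0, 0, 0]
Initial: VV[2]=[0, 0, 0, 0]
Initial: VV[3]=[0, 0, 0, 0]
Event 1: SEND 1->3: VV[1][1]++ -> VV[1]=[0, 1, 0, 0], msg_vec=[0, 1, 0, 0]; VV[3]=max(VV[3],msg_vec) then VV[3][3]++ -> VV[3]=[0, 1, 0, 1]
Event 2: SEND 1->0: VV[1][1]++ -> VV[1]=[0, 2, 0, 0], msg_vec=[0, 2, 0, 0]; VV[0]=max(VV[0],msg_vec) then VV[0][0]++ -> VV[0]=[1, 2, 0, 0]
Event 3: LOCAL 2: VV[2][2]++ -> VV[2]=[0, 0, 1, 0]
Event 4: LOCAL 3: VV[3][3]++ -> VV[3]=[0, 1, 0, 2]
Event 5: SEND 1->3: VV[1][1]++ -> VV[1]=[0, 3, 0, 0], msg_vec=[0, 3, 0, 0]; VV[3]=max(VV[3],msg_vec) then VV[3][3]++ -> VV[3]=[0, 3, 0, 3]
Event 6: LOCAL 2: VV[2][2]++ -> VV[2]=[0, 0, 2, 0]
Event 7: LOCAL 3: VV[3][3]++ -> VV[3]=[0, 3, 0, 4]
Event 8: SEND 0->1: VV[0][0]++ -> VV[0]=[2, 2, 0, 0], msg_vec=[2, 2, 0, 0]; VV[1]=max(VV[1],msg_vec) then VV[1][1]++ -> VV[1]=[2, 4, 0, 0]
Event 9: SEND 1->3: VV[1][1]++ -> VV[1]=[2, 5, 0, 0], msg_vec=[2, 5, 0, 0]; VV[3]=max(VV[3],msg_vec) then VV[3][3]++ -> VV[3]=[2, 5, 0, 5]
Event 10: LOCAL 2: VV[2][2]++ -> VV[2]=[0, 0, 3, 0]
Event 4 stamp: [0, 1, 0, 2]
Event 5 stamp: [0, 3, 0, 0]
[0, 1, 0, 2] <= [0, 3, 0, 0]? False
[0, 3, 0, 0] <= [0, 1, 0, 2]? False
Relation: concurrent

Answer: concurrent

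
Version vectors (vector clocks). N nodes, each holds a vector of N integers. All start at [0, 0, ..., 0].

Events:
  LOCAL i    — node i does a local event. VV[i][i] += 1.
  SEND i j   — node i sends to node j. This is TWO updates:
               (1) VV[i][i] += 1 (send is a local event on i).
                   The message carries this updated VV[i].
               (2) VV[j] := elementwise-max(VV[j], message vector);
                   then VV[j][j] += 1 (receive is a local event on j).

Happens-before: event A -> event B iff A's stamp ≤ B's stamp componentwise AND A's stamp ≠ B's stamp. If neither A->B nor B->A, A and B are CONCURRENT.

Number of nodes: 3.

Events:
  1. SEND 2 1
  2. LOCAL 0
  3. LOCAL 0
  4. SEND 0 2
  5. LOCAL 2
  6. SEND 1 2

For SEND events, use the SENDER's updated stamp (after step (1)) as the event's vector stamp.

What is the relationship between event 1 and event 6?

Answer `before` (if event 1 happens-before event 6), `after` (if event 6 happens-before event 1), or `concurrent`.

Initial: VV[0]=[0, 0, 0]
Initial: VV[1]=[0, 0, 0]
Initial: VV[2]=[0, 0, 0]
Event 1: SEND 2->1: VV[2][2]++ -> VV[2]=[0, 0, 1], msg_vec=[0, 0, 1]; VV[1]=max(VV[1],msg_vec) then VV[1][1]++ -> VV[1]=[0, 1, 1]
Event 2: LOCAL 0: VV[0][0]++ -> VV[0]=[1, 0, 0]
Event 3: LOCAL 0: VV[0][0]++ -> VV[0]=[2, 0, 0]
Event 4: SEND 0->2: VV[0][0]++ -> VV[0]=[3, 0, 0], msg_vec=[3, 0, 0]; VV[2]=max(VV[2],msg_vec) then VV[2][2]++ -> VV[2]=[3, 0, 2]
Event 5: LOCAL 2: VV[2][2]++ -> VV[2]=[3, 0, 3]
Event 6: SEND 1->2: VV[1][1]++ -> VV[1]=[0, 2, 1], msg_vec=[0, 2, 1]; VV[2]=max(VV[2],msg_vec) then VV[2][2]++ -> VV[2]=[3, 2, 4]
Event 1 stamp: [0, 0, 1]
Event 6 stamp: [0, 2, 1]
[0, 0, 1] <= [0, 2, 1]? True
[0, 2, 1] <= [0, 0, 1]? False
Relation: before

Answer: before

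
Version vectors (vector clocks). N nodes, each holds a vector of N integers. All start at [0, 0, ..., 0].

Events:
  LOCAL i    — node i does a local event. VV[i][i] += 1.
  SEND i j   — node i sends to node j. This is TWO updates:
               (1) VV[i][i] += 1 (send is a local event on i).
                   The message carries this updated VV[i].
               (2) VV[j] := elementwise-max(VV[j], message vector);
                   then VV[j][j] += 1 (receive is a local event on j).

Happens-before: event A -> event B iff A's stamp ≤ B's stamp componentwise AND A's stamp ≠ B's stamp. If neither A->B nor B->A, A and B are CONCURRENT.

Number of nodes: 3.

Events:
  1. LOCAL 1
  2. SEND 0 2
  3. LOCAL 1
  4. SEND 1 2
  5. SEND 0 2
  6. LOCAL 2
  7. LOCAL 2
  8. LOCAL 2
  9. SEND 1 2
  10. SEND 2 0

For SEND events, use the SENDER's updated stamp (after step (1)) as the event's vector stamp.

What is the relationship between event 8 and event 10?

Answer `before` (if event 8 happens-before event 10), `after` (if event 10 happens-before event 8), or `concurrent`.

Initial: VV[0]=[0, 0, 0]
Initial: VV[1]=[0, 0, 0]
Initial: VV[2]=[0, 0, 0]
Event 1: LOCAL 1: VV[1][1]++ -> VV[1]=[0, 1, 0]
Event 2: SEND 0->2: VV[0][0]++ -> VV[0]=[1, 0, 0], msg_vec=[1, 0, 0]; VV[2]=max(VV[2],msg_vec) then VV[2][2]++ -> VV[2]=[1, 0, 1]
Event 3: LOCAL 1: VV[1][1]++ -> VV[1]=[0, 2, 0]
Event 4: SEND 1->2: VV[1][1]++ -> VV[1]=[0, 3, 0], msg_vec=[0, 3, 0]; VV[2]=max(VV[2],msg_vec) then VV[2][2]++ -> VV[2]=[1, 3, 2]
Event 5: SEND 0->2: VV[0][0]++ -> VV[0]=[2, 0, 0], msg_vec=[2, 0, 0]; VV[2]=max(VV[2],msg_vec) then VV[2][2]++ -> VV[2]=[2, 3, 3]
Event 6: LOCAL 2: VV[2][2]++ -> VV[2]=[2, 3, 4]
Event 7: LOCAL 2: VV[2][2]++ -> VV[2]=[2, 3, 5]
Event 8: LOCAL 2: VV[2][2]++ -> VV[2]=[2, 3, 6]
Event 9: SEND 1->2: VV[1][1]++ -> VV[1]=[0, 4, 0], msg_vec=[0, 4, 0]; VV[2]=max(VV[2],msg_vec) then VV[2][2]++ -> VV[2]=[2, 4, 7]
Event 10: SEND 2->0: VV[2][2]++ -> VV[2]=[2, 4, 8], msg_vec=[2, 4, 8]; VV[0]=max(VV[0],msg_vec) then VV[0][0]++ -> VV[0]=[3, 4, 8]
Event 8 stamp: [2, 3, 6]
Event 10 stamp: [2, 4, 8]
[2, 3, 6] <= [2, 4, 8]? True
[2, 4, 8] <= [2, 3, 6]? False
Relation: before

Answer: before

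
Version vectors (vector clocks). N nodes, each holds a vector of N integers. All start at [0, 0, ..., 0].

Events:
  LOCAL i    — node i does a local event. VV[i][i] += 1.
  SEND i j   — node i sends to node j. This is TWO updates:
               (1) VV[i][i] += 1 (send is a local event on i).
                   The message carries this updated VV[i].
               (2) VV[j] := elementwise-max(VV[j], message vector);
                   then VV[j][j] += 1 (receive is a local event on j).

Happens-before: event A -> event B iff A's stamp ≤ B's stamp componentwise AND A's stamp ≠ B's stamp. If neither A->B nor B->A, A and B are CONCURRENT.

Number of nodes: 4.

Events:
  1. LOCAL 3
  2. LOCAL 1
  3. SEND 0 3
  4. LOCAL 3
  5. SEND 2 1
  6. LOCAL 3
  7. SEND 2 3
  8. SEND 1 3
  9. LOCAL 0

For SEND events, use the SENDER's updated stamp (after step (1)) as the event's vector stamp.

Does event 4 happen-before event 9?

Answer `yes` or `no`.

Initial: VV[0]=[0, 0, 0, 0]
Initial: VV[1]=[0, 0, 0, 0]
Initial: VV[2]=[0, 0, 0, 0]
Initial: VV[3]=[0, 0, 0, 0]
Event 1: LOCAL 3: VV[3][3]++ -> VV[3]=[0, 0, 0, 1]
Event 2: LOCAL 1: VV[1][1]++ -> VV[1]=[0, 1, 0, 0]
Event 3: SEND 0->3: VV[0][0]++ -> VV[0]=[1, 0, 0, 0], msg_vec=[1, 0, 0, 0]; VV[3]=max(VV[3],msg_vec) then VV[3][3]++ -> VV[3]=[1, 0, 0, 2]
Event 4: LOCAL 3: VV[3][3]++ -> VV[3]=[1, 0, 0, 3]
Event 5: SEND 2->1: VV[2][2]++ -> VV[2]=[0, 0, 1, 0], msg_vec=[0, 0, 1, 0]; VV[1]=max(VV[1],msg_vec) then VV[1][1]++ -> VV[1]=[0, 2, 1, 0]
Event 6: LOCAL 3: VV[3][3]++ -> VV[3]=[1, 0, 0, 4]
Event 7: SEND 2->3: VV[2][2]++ -> VV[2]=[0, 0, 2, 0], msg_vec=[0, 0, 2, 0]; VV[3]=max(VV[3],msg_vec) then VV[3][3]++ -> VV[3]=[1, 0, 2, 5]
Event 8: SEND 1->3: VV[1][1]++ -> VV[1]=[0, 3, 1, 0], msg_vec=[0, 3, 1, 0]; VV[3]=max(VV[3],msg_vec) then VV[3][3]++ -> VV[3]=[1, 3, 2, 6]
Event 9: LOCAL 0: VV[0][0]++ -> VV[0]=[2, 0, 0, 0]
Event 4 stamp: [1, 0, 0, 3]
Event 9 stamp: [2, 0, 0, 0]
[1, 0, 0, 3] <= [2, 0, 0, 0]? False. Equal? False. Happens-before: False

Answer: no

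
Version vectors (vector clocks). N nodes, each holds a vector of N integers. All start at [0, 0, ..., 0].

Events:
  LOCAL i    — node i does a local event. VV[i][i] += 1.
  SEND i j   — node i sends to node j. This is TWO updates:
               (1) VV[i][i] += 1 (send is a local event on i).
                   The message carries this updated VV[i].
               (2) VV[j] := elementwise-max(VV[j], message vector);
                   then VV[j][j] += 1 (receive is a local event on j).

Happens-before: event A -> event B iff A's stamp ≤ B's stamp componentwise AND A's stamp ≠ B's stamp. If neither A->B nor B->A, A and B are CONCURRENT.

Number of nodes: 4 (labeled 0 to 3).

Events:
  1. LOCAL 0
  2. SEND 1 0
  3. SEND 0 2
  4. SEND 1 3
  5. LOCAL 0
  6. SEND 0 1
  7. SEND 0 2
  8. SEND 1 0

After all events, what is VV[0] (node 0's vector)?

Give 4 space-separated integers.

Answer: 7 4 0 0

Derivation:
Initial: VV[0]=[0, 0, 0, 0]
Initial: VV[1]=[0, 0, 0, 0]
Initial: VV[2]=[0, 0, 0, 0]
Initial: VV[3]=[0, 0, 0, 0]
Event 1: LOCAL 0: VV[0][0]++ -> VV[0]=[1, 0, 0, 0]
Event 2: SEND 1->0: VV[1][1]++ -> VV[1]=[0, 1, 0, 0], msg_vec=[0, 1, 0, 0]; VV[0]=max(VV[0],msg_vec) then VV[0][0]++ -> VV[0]=[2, 1, 0, 0]
Event 3: SEND 0->2: VV[0][0]++ -> VV[0]=[3, 1, 0, 0], msg_vec=[3, 1, 0, 0]; VV[2]=max(VV[2],msg_vec) then VV[2][2]++ -> VV[2]=[3, 1, 1, 0]
Event 4: SEND 1->3: VV[1][1]++ -> VV[1]=[0, 2, 0, 0], msg_vec=[0, 2, 0, 0]; VV[3]=max(VV[3],msg_vec) then VV[3][3]++ -> VV[3]=[0, 2, 0, 1]
Event 5: LOCAL 0: VV[0][0]++ -> VV[0]=[4, 1, 0, 0]
Event 6: SEND 0->1: VV[0][0]++ -> VV[0]=[5, 1, 0, 0], msg_vec=[5, 1, 0, 0]; VV[1]=max(VV[1],msg_vec) then VV[1][1]++ -> VV[1]=[5, 3, 0, 0]
Event 7: SEND 0->2: VV[0][0]++ -> VV[0]=[6, 1, 0, 0], msg_vec=[6, 1, 0, 0]; VV[2]=max(VV[2],msg_vec) then VV[2][2]++ -> VV[2]=[6, 1, 2, 0]
Event 8: SEND 1->0: VV[1][1]++ -> VV[1]=[5, 4, 0, 0], msg_vec=[5, 4, 0, 0]; VV[0]=max(VV[0],msg_vec) then VV[0][0]++ -> VV[0]=[7, 4, 0, 0]
Final vectors: VV[0]=[7, 4, 0, 0]; VV[1]=[5, 4, 0, 0]; VV[2]=[6, 1, 2, 0]; VV[3]=[0, 2, 0, 1]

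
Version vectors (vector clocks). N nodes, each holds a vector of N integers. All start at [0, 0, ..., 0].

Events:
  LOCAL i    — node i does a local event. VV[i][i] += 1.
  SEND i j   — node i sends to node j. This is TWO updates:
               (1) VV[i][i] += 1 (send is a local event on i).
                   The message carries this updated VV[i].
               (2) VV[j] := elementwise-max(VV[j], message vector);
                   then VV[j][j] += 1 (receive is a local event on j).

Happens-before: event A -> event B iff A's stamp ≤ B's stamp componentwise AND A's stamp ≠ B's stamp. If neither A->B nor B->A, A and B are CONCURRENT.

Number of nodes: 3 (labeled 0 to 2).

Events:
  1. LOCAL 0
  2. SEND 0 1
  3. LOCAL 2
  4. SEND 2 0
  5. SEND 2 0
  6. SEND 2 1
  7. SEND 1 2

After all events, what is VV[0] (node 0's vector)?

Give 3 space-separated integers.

Initial: VV[0]=[0, 0, 0]
Initial: VV[1]=[0, 0, 0]
Initial: VV[2]=[0, 0, 0]
Event 1: LOCAL 0: VV[0][0]++ -> VV[0]=[1, 0, 0]
Event 2: SEND 0->1: VV[0][0]++ -> VV[0]=[2, 0, 0], msg_vec=[2, 0, 0]; VV[1]=max(VV[1],msg_vec) then VV[1][1]++ -> VV[1]=[2, 1, 0]
Event 3: LOCAL 2: VV[2][2]++ -> VV[2]=[0, 0, 1]
Event 4: SEND 2->0: VV[2][2]++ -> VV[2]=[0, 0, 2], msg_vec=[0, 0, 2]; VV[0]=max(VV[0],msg_vec) then VV[0][0]++ -> VV[0]=[3, 0, 2]
Event 5: SEND 2->0: VV[2][2]++ -> VV[2]=[0, 0, 3], msg_vec=[0, 0, 3]; VV[0]=max(VV[0],msg_vec) then VV[0][0]++ -> VV[0]=[4, 0, 3]
Event 6: SEND 2->1: VV[2][2]++ -> VV[2]=[0, 0, 4], msg_vec=[0, 0, 4]; VV[1]=max(VV[1],msg_vec) then VV[1][1]++ -> VV[1]=[2, 2, 4]
Event 7: SEND 1->2: VV[1][1]++ -> VV[1]=[2, 3, 4], msg_vec=[2, 3, 4]; VV[2]=max(VV[2],msg_vec) then VV[2][2]++ -> VV[2]=[2, 3, 5]
Final vectors: VV[0]=[4, 0, 3]; VV[1]=[2, 3, 4]; VV[2]=[2, 3, 5]

Answer: 4 0 3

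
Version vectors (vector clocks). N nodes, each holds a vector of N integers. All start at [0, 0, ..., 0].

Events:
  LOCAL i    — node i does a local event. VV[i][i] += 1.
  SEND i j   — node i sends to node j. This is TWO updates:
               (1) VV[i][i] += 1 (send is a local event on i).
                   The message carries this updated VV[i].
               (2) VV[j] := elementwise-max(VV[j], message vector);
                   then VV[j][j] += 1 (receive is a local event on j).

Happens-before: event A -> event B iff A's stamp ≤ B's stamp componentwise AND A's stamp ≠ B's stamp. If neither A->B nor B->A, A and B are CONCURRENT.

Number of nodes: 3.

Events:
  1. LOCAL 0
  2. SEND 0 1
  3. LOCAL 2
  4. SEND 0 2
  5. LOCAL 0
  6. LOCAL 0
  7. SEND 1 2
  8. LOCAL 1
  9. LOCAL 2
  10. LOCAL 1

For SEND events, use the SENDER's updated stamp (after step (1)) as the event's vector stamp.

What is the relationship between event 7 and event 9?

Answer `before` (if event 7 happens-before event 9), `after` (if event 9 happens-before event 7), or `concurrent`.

Initial: VV[0]=[0, 0, 0]
Initial: VV[1]=[0, 0, 0]
Initial: VV[2]=[0, 0, 0]
Event 1: LOCAL 0: VV[0][0]++ -> VV[0]=[1, 0, 0]
Event 2: SEND 0->1: VV[0][0]++ -> VV[0]=[2, 0, 0], msg_vec=[2, 0, 0]; VV[1]=max(VV[1],msg_vec) then VV[1][1]++ -> VV[1]=[2, 1, 0]
Event 3: LOCAL 2: VV[2][2]++ -> VV[2]=[0, 0, 1]
Event 4: SEND 0->2: VV[0][0]++ -> VV[0]=[3, 0, 0], msg_vec=[3, 0, 0]; VV[2]=max(VV[2],msg_vec) then VV[2][2]++ -> VV[2]=[3, 0, 2]
Event 5: LOCAL 0: VV[0][0]++ -> VV[0]=[4, 0, 0]
Event 6: LOCAL 0: VV[0][0]++ -> VV[0]=[5, 0, 0]
Event 7: SEND 1->2: VV[1][1]++ -> VV[1]=[2, 2, 0], msg_vec=[2, 2, 0]; VV[2]=max(VV[2],msg_vec) then VV[2][2]++ -> VV[2]=[3, 2, 3]
Event 8: LOCAL 1: VV[1][1]++ -> VV[1]=[2, 3, 0]
Event 9: LOCAL 2: VV[2][2]++ -> VV[2]=[3, 2, 4]
Event 10: LOCAL 1: VV[1][1]++ -> VV[1]=[2, 4, 0]
Event 7 stamp: [2, 2, 0]
Event 9 stamp: [3, 2, 4]
[2, 2, 0] <= [3, 2, 4]? True
[3, 2, 4] <= [2, 2, 0]? False
Relation: before

Answer: before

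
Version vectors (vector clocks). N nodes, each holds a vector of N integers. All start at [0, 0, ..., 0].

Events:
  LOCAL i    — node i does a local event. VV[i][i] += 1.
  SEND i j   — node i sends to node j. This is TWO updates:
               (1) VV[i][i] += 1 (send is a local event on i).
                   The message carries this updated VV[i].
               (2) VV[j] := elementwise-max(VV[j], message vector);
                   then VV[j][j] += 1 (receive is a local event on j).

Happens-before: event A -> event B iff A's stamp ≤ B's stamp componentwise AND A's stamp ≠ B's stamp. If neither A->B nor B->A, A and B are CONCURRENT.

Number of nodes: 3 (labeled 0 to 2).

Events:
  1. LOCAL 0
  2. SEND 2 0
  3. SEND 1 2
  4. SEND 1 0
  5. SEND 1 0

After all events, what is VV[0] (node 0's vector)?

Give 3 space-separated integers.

Answer: 4 3 1

Derivation:
Initial: VV[0]=[0, 0, 0]
Initial: VV[1]=[0, 0, 0]
Initial: VV[2]=[0, 0, 0]
Event 1: LOCAL 0: VV[0][0]++ -> VV[0]=[1, 0, 0]
Event 2: SEND 2->0: VV[2][2]++ -> VV[2]=[0, 0, 1], msg_vec=[0, 0, 1]; VV[0]=max(VV[0],msg_vec) then VV[0][0]++ -> VV[0]=[2, 0, 1]
Event 3: SEND 1->2: VV[1][1]++ -> VV[1]=[0, 1, 0], msg_vec=[0, 1, 0]; VV[2]=max(VV[2],msg_vec) then VV[2][2]++ -> VV[2]=[0, 1, 2]
Event 4: SEND 1->0: VV[1][1]++ -> VV[1]=[0, 2, 0], msg_vec=[0, 2, 0]; VV[0]=max(VV[0],msg_vec) then VV[0][0]++ -> VV[0]=[3, 2, 1]
Event 5: SEND 1->0: VV[1][1]++ -> VV[1]=[0, 3, 0], msg_vec=[0, 3, 0]; VV[0]=max(VV[0],msg_vec) then VV[0][0]++ -> VV[0]=[4, 3, 1]
Final vectors: VV[0]=[4, 3, 1]; VV[1]=[0, 3, 0]; VV[2]=[0, 1, 2]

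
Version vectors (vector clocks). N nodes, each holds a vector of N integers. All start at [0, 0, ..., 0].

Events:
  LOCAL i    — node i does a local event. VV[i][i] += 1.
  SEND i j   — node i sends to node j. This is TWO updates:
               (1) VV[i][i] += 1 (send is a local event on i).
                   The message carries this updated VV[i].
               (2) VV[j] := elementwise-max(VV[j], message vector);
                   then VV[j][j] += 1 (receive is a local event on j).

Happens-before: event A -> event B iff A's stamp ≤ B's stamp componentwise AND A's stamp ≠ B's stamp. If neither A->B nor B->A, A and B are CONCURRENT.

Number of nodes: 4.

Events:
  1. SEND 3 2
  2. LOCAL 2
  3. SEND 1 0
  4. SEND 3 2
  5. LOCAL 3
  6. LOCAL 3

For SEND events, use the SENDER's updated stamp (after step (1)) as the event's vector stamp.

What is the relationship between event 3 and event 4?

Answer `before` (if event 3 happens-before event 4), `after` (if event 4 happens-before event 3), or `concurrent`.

Initial: VV[0]=[0, 0, 0, 0]
Initial: VV[1]=[0, 0, 0, 0]
Initial: VV[2]=[0, 0, 0, 0]
Initial: VV[3]=[0, 0, 0, 0]
Event 1: SEND 3->2: VV[3][3]++ -> VV[3]=[0, 0, 0, 1], msg_vec=[0, 0, 0, 1]; VV[2]=max(VV[2],msg_vec) then VV[2][2]++ -> VV[2]=[0, 0, 1, 1]
Event 2: LOCAL 2: VV[2][2]++ -> VV[2]=[0, 0, 2, 1]
Event 3: SEND 1->0: VV[1][1]++ -> VV[1]=[0, 1, 0, 0], msg_vec=[0, 1, 0, 0]; VV[0]=max(VV[0],msg_vec) then VV[0][0]++ -> VV[0]=[1, 1, 0, 0]
Event 4: SEND 3->2: VV[3][3]++ -> VV[3]=[0, 0, 0, 2], msg_vec=[0, 0, 0, 2]; VV[2]=max(VV[2],msg_vec) then VV[2][2]++ -> VV[2]=[0, 0, 3, 2]
Event 5: LOCAL 3: VV[3][3]++ -> VV[3]=[0, 0, 0, 3]
Event 6: LOCAL 3: VV[3][3]++ -> VV[3]=[0, 0, 0, 4]
Event 3 stamp: [0, 1, 0, 0]
Event 4 stamp: [0, 0, 0, 2]
[0, 1, 0, 0] <= [0, 0, 0, 2]? False
[0, 0, 0, 2] <= [0, 1, 0, 0]? False
Relation: concurrent

Answer: concurrent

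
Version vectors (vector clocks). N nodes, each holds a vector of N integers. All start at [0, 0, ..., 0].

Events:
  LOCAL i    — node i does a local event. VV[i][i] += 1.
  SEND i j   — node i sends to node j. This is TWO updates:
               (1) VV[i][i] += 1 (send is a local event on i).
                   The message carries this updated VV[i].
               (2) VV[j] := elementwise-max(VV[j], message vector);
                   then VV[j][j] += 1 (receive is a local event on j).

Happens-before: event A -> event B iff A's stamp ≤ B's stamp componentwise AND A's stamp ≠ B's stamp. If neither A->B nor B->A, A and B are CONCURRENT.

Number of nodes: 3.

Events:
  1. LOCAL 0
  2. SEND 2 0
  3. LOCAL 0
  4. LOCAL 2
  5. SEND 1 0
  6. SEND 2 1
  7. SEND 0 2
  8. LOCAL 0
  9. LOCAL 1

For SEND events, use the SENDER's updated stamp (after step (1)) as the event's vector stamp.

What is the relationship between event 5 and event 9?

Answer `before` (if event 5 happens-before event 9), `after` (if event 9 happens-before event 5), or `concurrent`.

Initial: VV[0]=[0, 0, 0]
Initial: VV[1]=[0, 0, 0]
Initial: VV[2]=[0, 0, 0]
Event 1: LOCAL 0: VV[0][0]++ -> VV[0]=[1, 0, 0]
Event 2: SEND 2->0: VV[2][2]++ -> VV[2]=[0, 0, 1], msg_vec=[0, 0, 1]; VV[0]=max(VV[0],msg_vec) then VV[0][0]++ -> VV[0]=[2, 0, 1]
Event 3: LOCAL 0: VV[0][0]++ -> VV[0]=[3, 0, 1]
Event 4: LOCAL 2: VV[2][2]++ -> VV[2]=[0, 0, 2]
Event 5: SEND 1->0: VV[1][1]++ -> VV[1]=[0, 1, 0], msg_vec=[0, 1, 0]; VV[0]=max(VV[0],msg_vec) then VV[0][0]++ -> VV[0]=[4, 1, 1]
Event 6: SEND 2->1: VV[2][2]++ -> VV[2]=[0, 0, 3], msg_vec=[0, 0, 3]; VV[1]=max(VV[1],msg_vec) then VV[1][1]++ -> VV[1]=[0, 2, 3]
Event 7: SEND 0->2: VV[0][0]++ -> VV[0]=[5, 1, 1], msg_vec=[5, 1, 1]; VV[2]=max(VV[2],msg_vec) then VV[2][2]++ -> VV[2]=[5, 1, 4]
Event 8: LOCAL 0: VV[0][0]++ -> VV[0]=[6, 1, 1]
Event 9: LOCAL 1: VV[1][1]++ -> VV[1]=[0, 3, 3]
Event 5 stamp: [0, 1, 0]
Event 9 stamp: [0, 3, 3]
[0, 1, 0] <= [0, 3, 3]? True
[0, 3, 3] <= [0, 1, 0]? False
Relation: before

Answer: before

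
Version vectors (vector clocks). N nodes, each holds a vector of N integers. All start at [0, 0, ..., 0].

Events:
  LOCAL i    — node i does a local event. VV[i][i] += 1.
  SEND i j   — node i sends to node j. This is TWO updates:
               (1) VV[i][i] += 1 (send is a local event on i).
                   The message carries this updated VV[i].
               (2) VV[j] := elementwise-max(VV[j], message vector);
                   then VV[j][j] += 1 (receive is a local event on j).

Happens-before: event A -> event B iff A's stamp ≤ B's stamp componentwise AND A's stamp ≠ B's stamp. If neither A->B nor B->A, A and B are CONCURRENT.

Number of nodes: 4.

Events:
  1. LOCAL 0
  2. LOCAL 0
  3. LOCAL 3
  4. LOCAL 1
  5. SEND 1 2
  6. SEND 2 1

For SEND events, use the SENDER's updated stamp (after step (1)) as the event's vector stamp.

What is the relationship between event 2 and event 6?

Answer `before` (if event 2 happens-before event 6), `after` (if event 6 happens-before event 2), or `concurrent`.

Answer: concurrent

Derivation:
Initial: VV[0]=[0, 0, 0, 0]
Initial: VV[1]=[0, 0, 0, 0]
Initial: VV[2]=[0, 0, 0, 0]
Initial: VV[3]=[0, 0, 0, 0]
Event 1: LOCAL 0: VV[0][0]++ -> VV[0]=[1, 0, 0, 0]
Event 2: LOCAL 0: VV[0][0]++ -> VV[0]=[2, 0, 0, 0]
Event 3: LOCAL 3: VV[3][3]++ -> VV[3]=[0, 0, 0, 1]
Event 4: LOCAL 1: VV[1][1]++ -> VV[1]=[0, 1, 0, 0]
Event 5: SEND 1->2: VV[1][1]++ -> VV[1]=[0, 2, 0, 0], msg_vec=[0, 2, 0, 0]; VV[2]=max(VV[2],msg_vec) then VV[2][2]++ -> VV[2]=[0, 2, 1, 0]
Event 6: SEND 2->1: VV[2][2]++ -> VV[2]=[0, 2, 2, 0], msg_vec=[0, 2, 2, 0]; VV[1]=max(VV[1],msg_vec) then VV[1][1]++ -> VV[1]=[0, 3, 2, 0]
Event 2 stamp: [2, 0, 0, 0]
Event 6 stamp: [0, 2, 2, 0]
[2, 0, 0, 0] <= [0, 2, 2, 0]? False
[0, 2, 2, 0] <= [2, 0, 0, 0]? False
Relation: concurrent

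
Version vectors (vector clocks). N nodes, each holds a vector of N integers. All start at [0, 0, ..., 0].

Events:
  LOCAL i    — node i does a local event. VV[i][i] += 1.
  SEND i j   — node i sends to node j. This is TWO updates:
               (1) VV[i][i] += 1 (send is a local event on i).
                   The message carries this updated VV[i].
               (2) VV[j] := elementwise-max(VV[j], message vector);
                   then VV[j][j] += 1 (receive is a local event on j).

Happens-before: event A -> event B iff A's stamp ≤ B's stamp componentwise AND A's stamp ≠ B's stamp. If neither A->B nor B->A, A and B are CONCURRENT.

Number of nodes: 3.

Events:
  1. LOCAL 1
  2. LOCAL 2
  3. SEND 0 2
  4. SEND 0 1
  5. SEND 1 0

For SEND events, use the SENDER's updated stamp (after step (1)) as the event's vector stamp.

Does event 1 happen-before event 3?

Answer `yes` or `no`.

Answer: no

Derivation:
Initial: VV[0]=[0, 0, 0]
Initial: VV[1]=[0, 0, 0]
Initial: VV[2]=[0, 0, 0]
Event 1: LOCAL 1: VV[1][1]++ -> VV[1]=[0, 1, 0]
Event 2: LOCAL 2: VV[2][2]++ -> VV[2]=[0, 0, 1]
Event 3: SEND 0->2: VV[0][0]++ -> VV[0]=[1, 0, 0], msg_vec=[1, 0, 0]; VV[2]=max(VV[2],msg_vec) then VV[2][2]++ -> VV[2]=[1, 0, 2]
Event 4: SEND 0->1: VV[0][0]++ -> VV[0]=[2, 0, 0], msg_vec=[2, 0, 0]; VV[1]=max(VV[1],msg_vec) then VV[1][1]++ -> VV[1]=[2, 2, 0]
Event 5: SEND 1->0: VV[1][1]++ -> VV[1]=[2, 3, 0], msg_vec=[2, 3, 0]; VV[0]=max(VV[0],msg_vec) then VV[0][0]++ -> VV[0]=[3, 3, 0]
Event 1 stamp: [0, 1, 0]
Event 3 stamp: [1, 0, 0]
[0, 1, 0] <= [1, 0, 0]? False. Equal? False. Happens-before: False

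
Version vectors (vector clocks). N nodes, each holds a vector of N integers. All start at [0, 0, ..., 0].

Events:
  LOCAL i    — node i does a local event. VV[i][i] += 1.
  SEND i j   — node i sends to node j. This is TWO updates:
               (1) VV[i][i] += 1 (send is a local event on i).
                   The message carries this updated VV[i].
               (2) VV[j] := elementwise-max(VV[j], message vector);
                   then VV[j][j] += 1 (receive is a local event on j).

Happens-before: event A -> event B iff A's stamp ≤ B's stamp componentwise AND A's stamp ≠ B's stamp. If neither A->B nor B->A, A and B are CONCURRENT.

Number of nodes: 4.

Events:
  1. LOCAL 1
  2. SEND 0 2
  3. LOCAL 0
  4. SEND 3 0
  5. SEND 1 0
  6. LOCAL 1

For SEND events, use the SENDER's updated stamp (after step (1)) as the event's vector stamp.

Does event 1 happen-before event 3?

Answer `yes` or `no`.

Initial: VV[0]=[0, 0, 0, 0]
Initial: VV[1]=[0, 0, 0, 0]
Initial: VV[2]=[0, 0, 0, 0]
Initial: VV[3]=[0, 0, 0, 0]
Event 1: LOCAL 1: VV[1][1]++ -> VV[1]=[0, 1, 0, 0]
Event 2: SEND 0->2: VV[0][0]++ -> VV[0]=[1, 0, 0, 0], msg_vec=[1, 0, 0, 0]; VV[2]=max(VV[2],msg_vec) then VV[2][2]++ -> VV[2]=[1, 0, 1, 0]
Event 3: LOCAL 0: VV[0][0]++ -> VV[0]=[2, 0, 0, 0]
Event 4: SEND 3->0: VV[3][3]++ -> VV[3]=[0, 0, 0, 1], msg_vec=[0, 0, 0, 1]; VV[0]=max(VV[0],msg_vec) then VV[0][0]++ -> VV[0]=[3, 0, 0, 1]
Event 5: SEND 1->0: VV[1][1]++ -> VV[1]=[0, 2, 0, 0], msg_vec=[0, 2, 0, 0]; VV[0]=max(VV[0],msg_vec) then VV[0][0]++ -> VV[0]=[4, 2, 0, 1]
Event 6: LOCAL 1: VV[1][1]++ -> VV[1]=[0, 3, 0, 0]
Event 1 stamp: [0, 1, 0, 0]
Event 3 stamp: [2, 0, 0, 0]
[0, 1, 0, 0] <= [2, 0, 0, 0]? False. Equal? False. Happens-before: False

Answer: no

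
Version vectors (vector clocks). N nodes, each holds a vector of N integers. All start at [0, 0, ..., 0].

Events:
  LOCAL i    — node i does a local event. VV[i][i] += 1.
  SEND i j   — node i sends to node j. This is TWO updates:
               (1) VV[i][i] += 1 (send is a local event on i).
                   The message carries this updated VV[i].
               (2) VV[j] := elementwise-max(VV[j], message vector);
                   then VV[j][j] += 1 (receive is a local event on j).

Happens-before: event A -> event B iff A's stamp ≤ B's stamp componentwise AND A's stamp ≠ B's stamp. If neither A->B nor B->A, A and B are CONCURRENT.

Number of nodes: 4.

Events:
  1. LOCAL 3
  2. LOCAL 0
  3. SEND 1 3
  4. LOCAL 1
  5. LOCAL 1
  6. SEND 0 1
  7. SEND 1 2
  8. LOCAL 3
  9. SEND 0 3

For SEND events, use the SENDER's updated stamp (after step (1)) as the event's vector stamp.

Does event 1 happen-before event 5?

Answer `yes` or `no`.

Initial: VV[0]=[0, 0, 0, 0]
Initial: VV[1]=[0, 0, 0, 0]
Initial: VV[2]=[0, 0, 0, 0]
Initial: VV[3]=[0, 0, 0, 0]
Event 1: LOCAL 3: VV[3][3]++ -> VV[3]=[0, 0, 0, 1]
Event 2: LOCAL 0: VV[0][0]++ -> VV[0]=[1, 0, 0, 0]
Event 3: SEND 1->3: VV[1][1]++ -> VV[1]=[0, 1, 0, 0], msg_vec=[0, 1, 0, 0]; VV[3]=max(VV[3],msg_vec) then VV[3][3]++ -> VV[3]=[0, 1, 0, 2]
Event 4: LOCAL 1: VV[1][1]++ -> VV[1]=[0, 2, 0, 0]
Event 5: LOCAL 1: VV[1][1]++ -> VV[1]=[0, 3, 0, 0]
Event 6: SEND 0->1: VV[0][0]++ -> VV[0]=[2, 0, 0, 0], msg_vec=[2, 0, 0, 0]; VV[1]=max(VV[1],msg_vec) then VV[1][1]++ -> VV[1]=[2, 4, 0, 0]
Event 7: SEND 1->2: VV[1][1]++ -> VV[1]=[2, 5, 0, 0], msg_vec=[2, 5, 0, 0]; VV[2]=max(VV[2],msg_vec) then VV[2][2]++ -> VV[2]=[2, 5, 1, 0]
Event 8: LOCAL 3: VV[3][3]++ -> VV[3]=[0, 1, 0, 3]
Event 9: SEND 0->3: VV[0][0]++ -> VV[0]=[3, 0, 0, 0], msg_vec=[3, 0, 0, 0]; VV[3]=max(VV[3],msg_vec) then VV[3][3]++ -> VV[3]=[3, 1, 0, 4]
Event 1 stamp: [0, 0, 0, 1]
Event 5 stamp: [0, 3, 0, 0]
[0, 0, 0, 1] <= [0, 3, 0, 0]? False. Equal? False. Happens-before: False

Answer: no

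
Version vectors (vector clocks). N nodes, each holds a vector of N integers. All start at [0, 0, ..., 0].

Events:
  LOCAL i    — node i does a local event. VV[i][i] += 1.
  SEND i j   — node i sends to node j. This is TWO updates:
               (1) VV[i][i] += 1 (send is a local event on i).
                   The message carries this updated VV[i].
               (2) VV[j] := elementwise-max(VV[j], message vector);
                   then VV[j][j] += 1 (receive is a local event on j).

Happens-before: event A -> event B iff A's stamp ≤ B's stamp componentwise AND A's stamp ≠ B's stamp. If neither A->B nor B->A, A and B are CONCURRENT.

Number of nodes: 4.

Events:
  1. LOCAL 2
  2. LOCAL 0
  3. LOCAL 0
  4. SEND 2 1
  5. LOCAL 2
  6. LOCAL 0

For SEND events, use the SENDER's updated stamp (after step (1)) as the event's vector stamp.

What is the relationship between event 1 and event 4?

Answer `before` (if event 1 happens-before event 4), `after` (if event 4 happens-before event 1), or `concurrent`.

Initial: VV[0]=[0, 0, 0, 0]
Initial: VV[1]=[0, 0, 0, 0]
Initial: VV[2]=[0, 0, 0, 0]
Initial: VV[3]=[0, 0, 0, 0]
Event 1: LOCAL 2: VV[2][2]++ -> VV[2]=[0, 0, 1, 0]
Event 2: LOCAL 0: VV[0][0]++ -> VV[0]=[1, 0, 0, 0]
Event 3: LOCAL 0: VV[0][0]++ -> VV[0]=[2, 0, 0, 0]
Event 4: SEND 2->1: VV[2][2]++ -> VV[2]=[0, 0, 2, 0], msg_vec=[0, 0, 2, 0]; VV[1]=max(VV[1],msg_vec) then VV[1][1]++ -> VV[1]=[0, 1, 2, 0]
Event 5: LOCAL 2: VV[2][2]++ -> VV[2]=[0, 0, 3, 0]
Event 6: LOCAL 0: VV[0][0]++ -> VV[0]=[3, 0, 0, 0]
Event 1 stamp: [0, 0, 1, 0]
Event 4 stamp: [0, 0, 2, 0]
[0, 0, 1, 0] <= [0, 0, 2, 0]? True
[0, 0, 2, 0] <= [0, 0, 1, 0]? False
Relation: before

Answer: before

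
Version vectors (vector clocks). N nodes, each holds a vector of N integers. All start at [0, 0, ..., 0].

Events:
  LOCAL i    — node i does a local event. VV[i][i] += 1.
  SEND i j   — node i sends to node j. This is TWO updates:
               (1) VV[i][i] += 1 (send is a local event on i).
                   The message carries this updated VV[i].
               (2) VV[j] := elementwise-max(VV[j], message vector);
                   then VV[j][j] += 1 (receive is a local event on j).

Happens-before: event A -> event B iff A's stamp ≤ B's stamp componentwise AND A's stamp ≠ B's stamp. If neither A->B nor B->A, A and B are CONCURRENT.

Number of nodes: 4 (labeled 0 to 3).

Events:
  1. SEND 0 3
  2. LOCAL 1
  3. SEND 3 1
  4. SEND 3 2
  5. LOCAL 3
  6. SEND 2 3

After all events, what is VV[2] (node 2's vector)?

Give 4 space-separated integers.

Answer: 1 0 2 3

Derivation:
Initial: VV[0]=[0, 0, 0, 0]
Initial: VV[1]=[0, 0, 0, 0]
Initial: VV[2]=[0, 0, 0, 0]
Initial: VV[3]=[0, 0, 0, 0]
Event 1: SEND 0->3: VV[0][0]++ -> VV[0]=[1, 0, 0, 0], msg_vec=[1, 0, 0, 0]; VV[3]=max(VV[3],msg_vec) then VV[3][3]++ -> VV[3]=[1, 0, 0, 1]
Event 2: LOCAL 1: VV[1][1]++ -> VV[1]=[0, 1, 0, 0]
Event 3: SEND 3->1: VV[3][3]++ -> VV[3]=[1, 0, 0, 2], msg_vec=[1, 0, 0, 2]; VV[1]=max(VV[1],msg_vec) then VV[1][1]++ -> VV[1]=[1, 2, 0, 2]
Event 4: SEND 3->2: VV[3][3]++ -> VV[3]=[1, 0, 0, 3], msg_vec=[1, 0, 0, 3]; VV[2]=max(VV[2],msg_vec) then VV[2][2]++ -> VV[2]=[1, 0, 1, 3]
Event 5: LOCAL 3: VV[3][3]++ -> VV[3]=[1, 0, 0, 4]
Event 6: SEND 2->3: VV[2][2]++ -> VV[2]=[1, 0, 2, 3], msg_vec=[1, 0, 2, 3]; VV[3]=max(VV[3],msg_vec) then VV[3][3]++ -> VV[3]=[1, 0, 2, 5]
Final vectors: VV[0]=[1, 0, 0, 0]; VV[1]=[1, 2, 0, 2]; VV[2]=[1, 0, 2, 3]; VV[3]=[1, 0, 2, 5]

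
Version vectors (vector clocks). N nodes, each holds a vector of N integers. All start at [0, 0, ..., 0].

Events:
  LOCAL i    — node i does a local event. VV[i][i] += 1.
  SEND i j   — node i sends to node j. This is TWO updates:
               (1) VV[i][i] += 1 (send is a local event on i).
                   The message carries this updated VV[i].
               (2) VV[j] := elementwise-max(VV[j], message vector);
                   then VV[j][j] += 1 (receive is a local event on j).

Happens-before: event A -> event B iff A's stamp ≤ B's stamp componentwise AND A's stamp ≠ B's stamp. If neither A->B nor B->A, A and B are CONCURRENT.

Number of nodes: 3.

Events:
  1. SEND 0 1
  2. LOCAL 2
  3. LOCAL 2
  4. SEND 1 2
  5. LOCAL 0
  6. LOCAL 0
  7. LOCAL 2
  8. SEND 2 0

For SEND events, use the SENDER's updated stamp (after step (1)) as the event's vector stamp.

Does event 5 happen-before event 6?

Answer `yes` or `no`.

Initial: VV[0]=[0, 0, 0]
Initial: VV[1]=[0, 0, 0]
Initial: VV[2]=[0, 0, 0]
Event 1: SEND 0->1: VV[0][0]++ -> VV[0]=[1, 0, 0], msg_vec=[1, 0, 0]; VV[1]=max(VV[1],msg_vec) then VV[1][1]++ -> VV[1]=[1, 1, 0]
Event 2: LOCAL 2: VV[2][2]++ -> VV[2]=[0, 0, 1]
Event 3: LOCAL 2: VV[2][2]++ -> VV[2]=[0, 0, 2]
Event 4: SEND 1->2: VV[1][1]++ -> VV[1]=[1, 2, 0], msg_vec=[1, 2, 0]; VV[2]=max(VV[2],msg_vec) then VV[2][2]++ -> VV[2]=[1, 2, 3]
Event 5: LOCAL 0: VV[0][0]++ -> VV[0]=[2, 0, 0]
Event 6: LOCAL 0: VV[0][0]++ -> VV[0]=[3, 0, 0]
Event 7: LOCAL 2: VV[2][2]++ -> VV[2]=[1, 2, 4]
Event 8: SEND 2->0: VV[2][2]++ -> VV[2]=[1, 2, 5], msg_vec=[1, 2, 5]; VV[0]=max(VV[0],msg_vec) then VV[0][0]++ -> VV[0]=[4, 2, 5]
Event 5 stamp: [2, 0, 0]
Event 6 stamp: [3, 0, 0]
[2, 0, 0] <= [3, 0, 0]? True. Equal? False. Happens-before: True

Answer: yes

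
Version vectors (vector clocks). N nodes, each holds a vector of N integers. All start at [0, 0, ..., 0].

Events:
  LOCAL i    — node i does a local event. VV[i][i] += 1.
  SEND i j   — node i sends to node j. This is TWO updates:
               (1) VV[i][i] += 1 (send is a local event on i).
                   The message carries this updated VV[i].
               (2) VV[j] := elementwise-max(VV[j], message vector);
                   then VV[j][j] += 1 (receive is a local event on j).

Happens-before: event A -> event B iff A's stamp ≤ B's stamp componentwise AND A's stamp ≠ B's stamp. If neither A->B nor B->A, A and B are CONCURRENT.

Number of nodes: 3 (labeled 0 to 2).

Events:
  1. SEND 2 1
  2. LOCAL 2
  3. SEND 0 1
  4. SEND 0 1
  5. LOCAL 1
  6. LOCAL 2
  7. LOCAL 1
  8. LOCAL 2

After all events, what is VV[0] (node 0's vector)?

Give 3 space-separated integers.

Initial: VV[0]=[0, 0, 0]
Initial: VV[1]=[0, 0, 0]
Initial: VV[2]=[0, 0, 0]
Event 1: SEND 2->1: VV[2][2]++ -> VV[2]=[0, 0, 1], msg_vec=[0, 0, 1]; VV[1]=max(VV[1],msg_vec) then VV[1][1]++ -> VV[1]=[0, 1, 1]
Event 2: LOCAL 2: VV[2][2]++ -> VV[2]=[0, 0, 2]
Event 3: SEND 0->1: VV[0][0]++ -> VV[0]=[1, 0, 0], msg_vec=[1, 0, 0]; VV[1]=max(VV[1],msg_vec) then VV[1][1]++ -> VV[1]=[1, 2, 1]
Event 4: SEND 0->1: VV[0][0]++ -> VV[0]=[2, 0, 0], msg_vec=[2, 0, 0]; VV[1]=max(VV[1],msg_vec) then VV[1][1]++ -> VV[1]=[2, 3, 1]
Event 5: LOCAL 1: VV[1][1]++ -> VV[1]=[2, 4, 1]
Event 6: LOCAL 2: VV[2][2]++ -> VV[2]=[0, 0, 3]
Event 7: LOCAL 1: VV[1][1]++ -> VV[1]=[2, 5, 1]
Event 8: LOCAL 2: VV[2][2]++ -> VV[2]=[0, 0, 4]
Final vectors: VV[0]=[2, 0, 0]; VV[1]=[2, 5, 1]; VV[2]=[0, 0, 4]

Answer: 2 0 0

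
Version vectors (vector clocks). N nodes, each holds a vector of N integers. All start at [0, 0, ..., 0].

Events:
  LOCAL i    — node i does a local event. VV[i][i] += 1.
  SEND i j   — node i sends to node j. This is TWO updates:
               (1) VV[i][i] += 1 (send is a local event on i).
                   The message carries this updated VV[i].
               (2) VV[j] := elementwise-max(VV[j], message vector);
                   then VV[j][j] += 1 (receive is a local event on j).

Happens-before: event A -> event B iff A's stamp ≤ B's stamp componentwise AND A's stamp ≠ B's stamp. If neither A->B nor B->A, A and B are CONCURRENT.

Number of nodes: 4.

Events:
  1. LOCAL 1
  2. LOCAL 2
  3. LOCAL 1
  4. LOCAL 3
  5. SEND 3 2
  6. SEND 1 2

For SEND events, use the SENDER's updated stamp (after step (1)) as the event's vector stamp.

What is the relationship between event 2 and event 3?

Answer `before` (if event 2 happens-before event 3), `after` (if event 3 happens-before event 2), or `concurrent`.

Answer: concurrent

Derivation:
Initial: VV[0]=[0, 0, 0, 0]
Initial: VV[1]=[0, 0, 0, 0]
Initial: VV[2]=[0, 0, 0, 0]
Initial: VV[3]=[0, 0, 0, 0]
Event 1: LOCAL 1: VV[1][1]++ -> VV[1]=[0, 1, 0, 0]
Event 2: LOCAL 2: VV[2][2]++ -> VV[2]=[0, 0, 1, 0]
Event 3: LOCAL 1: VV[1][1]++ -> VV[1]=[0, 2, 0, 0]
Event 4: LOCAL 3: VV[3][3]++ -> VV[3]=[0, 0, 0, 1]
Event 5: SEND 3->2: VV[3][3]++ -> VV[3]=[0, 0, 0, 2], msg_vec=[0, 0, 0, 2]; VV[2]=max(VV[2],msg_vec) then VV[2][2]++ -> VV[2]=[0, 0, 2, 2]
Event 6: SEND 1->2: VV[1][1]++ -> VV[1]=[0, 3, 0, 0], msg_vec=[0, 3, 0, 0]; VV[2]=max(VV[2],msg_vec) then VV[2][2]++ -> VV[2]=[0, 3, 3, 2]
Event 2 stamp: [0, 0, 1, 0]
Event 3 stamp: [0, 2, 0, 0]
[0, 0, 1, 0] <= [0, 2, 0, 0]? False
[0, 2, 0, 0] <= [0, 0, 1, 0]? False
Relation: concurrent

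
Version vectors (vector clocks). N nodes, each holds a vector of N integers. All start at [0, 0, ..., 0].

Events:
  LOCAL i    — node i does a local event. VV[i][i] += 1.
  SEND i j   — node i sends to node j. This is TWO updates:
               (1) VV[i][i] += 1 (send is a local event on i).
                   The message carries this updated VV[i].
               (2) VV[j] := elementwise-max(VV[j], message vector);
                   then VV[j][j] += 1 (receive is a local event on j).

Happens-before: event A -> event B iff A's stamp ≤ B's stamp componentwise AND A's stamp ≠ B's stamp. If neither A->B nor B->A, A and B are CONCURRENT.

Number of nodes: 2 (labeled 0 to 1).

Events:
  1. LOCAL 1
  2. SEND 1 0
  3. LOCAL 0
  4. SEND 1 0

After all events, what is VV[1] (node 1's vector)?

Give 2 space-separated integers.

Answer: 0 3

Derivation:
Initial: VV[0]=[0, 0]
Initial: VV[1]=[0, 0]
Event 1: LOCAL 1: VV[1][1]++ -> VV[1]=[0, 1]
Event 2: SEND 1->0: VV[1][1]++ -> VV[1]=[0, 2], msg_vec=[0, 2]; VV[0]=max(VV[0],msg_vec) then VV[0][0]++ -> VV[0]=[1, 2]
Event 3: LOCAL 0: VV[0][0]++ -> VV[0]=[2, 2]
Event 4: SEND 1->0: VV[1][1]++ -> VV[1]=[0, 3], msg_vec=[0, 3]; VV[0]=max(VV[0],msg_vec) then VV[0][0]++ -> VV[0]=[3, 3]
Final vectors: VV[0]=[3, 3]; VV[1]=[0, 3]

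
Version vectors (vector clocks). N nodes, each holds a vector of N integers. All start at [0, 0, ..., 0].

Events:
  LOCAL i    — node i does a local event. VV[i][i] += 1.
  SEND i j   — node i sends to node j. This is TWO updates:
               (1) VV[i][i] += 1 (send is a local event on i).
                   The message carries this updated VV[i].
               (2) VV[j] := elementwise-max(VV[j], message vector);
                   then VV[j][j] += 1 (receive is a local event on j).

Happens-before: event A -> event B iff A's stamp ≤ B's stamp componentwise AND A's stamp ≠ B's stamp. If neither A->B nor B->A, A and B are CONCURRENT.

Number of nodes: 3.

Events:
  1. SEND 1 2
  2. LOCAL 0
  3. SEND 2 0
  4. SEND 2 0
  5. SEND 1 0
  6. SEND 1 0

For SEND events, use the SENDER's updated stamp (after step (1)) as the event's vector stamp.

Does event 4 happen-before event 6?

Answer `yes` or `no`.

Answer: no

Derivation:
Initial: VV[0]=[0, 0, 0]
Initial: VV[1]=[0, 0, 0]
Initial: VV[2]=[0, 0, 0]
Event 1: SEND 1->2: VV[1][1]++ -> VV[1]=[0, 1, 0], msg_vec=[0, 1, 0]; VV[2]=max(VV[2],msg_vec) then VV[2][2]++ -> VV[2]=[0, 1, 1]
Event 2: LOCAL 0: VV[0][0]++ -> VV[0]=[1, 0, 0]
Event 3: SEND 2->0: VV[2][2]++ -> VV[2]=[0, 1, 2], msg_vec=[0, 1, 2]; VV[0]=max(VV[0],msg_vec) then VV[0][0]++ -> VV[0]=[2, 1, 2]
Event 4: SEND 2->0: VV[2][2]++ -> VV[2]=[0, 1, 3], msg_vec=[0, 1, 3]; VV[0]=max(VV[0],msg_vec) then VV[0][0]++ -> VV[0]=[3, 1, 3]
Event 5: SEND 1->0: VV[1][1]++ -> VV[1]=[0, 2, 0], msg_vec=[0, 2, 0]; VV[0]=max(VV[0],msg_vec) then VV[0][0]++ -> VV[0]=[4, 2, 3]
Event 6: SEND 1->0: VV[1][1]++ -> VV[1]=[0, 3, 0], msg_vec=[0, 3, 0]; VV[0]=max(VV[0],msg_vec) then VV[0][0]++ -> VV[0]=[5, 3, 3]
Event 4 stamp: [0, 1, 3]
Event 6 stamp: [0, 3, 0]
[0, 1, 3] <= [0, 3, 0]? False. Equal? False. Happens-before: False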